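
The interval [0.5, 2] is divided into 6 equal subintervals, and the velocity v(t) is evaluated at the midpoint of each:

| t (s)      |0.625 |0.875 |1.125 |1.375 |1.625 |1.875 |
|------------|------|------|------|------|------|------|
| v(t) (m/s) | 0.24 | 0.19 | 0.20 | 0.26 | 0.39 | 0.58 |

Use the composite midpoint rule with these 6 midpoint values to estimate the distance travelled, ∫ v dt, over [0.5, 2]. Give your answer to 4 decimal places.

h = 0.25, n = 6.
h·[y(m₁) + y(m₂) + y(m₃) + y(m₄) + y(m₅) + y(m₆)] = 0.25·(1.86) = 0.4650.

0.4650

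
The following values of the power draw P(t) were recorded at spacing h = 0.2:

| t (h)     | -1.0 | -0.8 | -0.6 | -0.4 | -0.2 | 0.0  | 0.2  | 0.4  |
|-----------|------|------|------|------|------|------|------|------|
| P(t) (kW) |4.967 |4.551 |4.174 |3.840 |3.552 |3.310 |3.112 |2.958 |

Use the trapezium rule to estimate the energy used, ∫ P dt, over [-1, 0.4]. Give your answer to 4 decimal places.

h = 0.2, n = 7.
(h/2)·[y₀ + 2y₁ + 2y₂ + 2y₃ + 2y₄ + 2y₅ + 2y₆ + y₇] = 0.1·(53.003) = 5.3003.

5.3003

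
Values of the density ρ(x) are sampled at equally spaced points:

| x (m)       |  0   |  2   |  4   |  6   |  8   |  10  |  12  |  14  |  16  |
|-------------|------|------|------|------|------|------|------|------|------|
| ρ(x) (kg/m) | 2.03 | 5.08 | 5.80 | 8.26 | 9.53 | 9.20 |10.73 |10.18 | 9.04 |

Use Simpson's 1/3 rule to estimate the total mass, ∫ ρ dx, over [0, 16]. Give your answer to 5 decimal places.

129.38000

h = 2, n = 8.
(h/3)·[y₀ + 4y₁ + 2y₂ + 4y₃ + 2y₄ + 4y₅ + 2y₆ + 4y₇ + y₈] = 0.666667·(194.07) = 129.38000.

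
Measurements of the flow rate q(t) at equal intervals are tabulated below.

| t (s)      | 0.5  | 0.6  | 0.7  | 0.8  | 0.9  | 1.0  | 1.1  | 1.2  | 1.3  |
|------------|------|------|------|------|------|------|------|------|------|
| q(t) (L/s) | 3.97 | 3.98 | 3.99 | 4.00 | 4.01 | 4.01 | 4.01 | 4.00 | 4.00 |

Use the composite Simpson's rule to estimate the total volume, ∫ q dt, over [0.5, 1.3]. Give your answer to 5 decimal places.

3.19833

h = 0.1, n = 8.
(h/3)·[y₀ + 4y₁ + 2y₂ + 4y₃ + 2y₄ + 4y₅ + 2y₆ + 4y₇ + y₈] = 0.033333·(95.95) = 3.19833.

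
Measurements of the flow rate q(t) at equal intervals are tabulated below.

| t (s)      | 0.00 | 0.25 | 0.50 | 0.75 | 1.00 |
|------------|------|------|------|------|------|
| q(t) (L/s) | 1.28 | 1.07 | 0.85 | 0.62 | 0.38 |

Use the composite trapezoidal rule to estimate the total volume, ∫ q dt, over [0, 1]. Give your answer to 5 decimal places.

0.84250

h = 0.25, n = 4.
(h/2)·[y₀ + 2y₁ + 2y₂ + 2y₃ + y₄] = 0.125·(6.74) = 0.84250.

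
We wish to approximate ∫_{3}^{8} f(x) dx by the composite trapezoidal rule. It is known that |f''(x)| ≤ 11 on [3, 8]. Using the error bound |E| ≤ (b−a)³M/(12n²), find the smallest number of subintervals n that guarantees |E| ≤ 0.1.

Need 1375/(12n²) ≤ 0.1.
n² ≥ 1375/(12·0.1) = 1145.83 ⇒ n ≥ 33.8502, so the smallest n is 34.

34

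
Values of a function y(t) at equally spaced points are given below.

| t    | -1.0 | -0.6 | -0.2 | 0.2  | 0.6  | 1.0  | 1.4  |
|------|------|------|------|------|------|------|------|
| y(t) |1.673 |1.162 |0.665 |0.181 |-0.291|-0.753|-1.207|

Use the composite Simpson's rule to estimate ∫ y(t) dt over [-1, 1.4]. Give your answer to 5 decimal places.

0.47653

h = 0.4, n = 6.
(h/3)·[y₀ + 4y₁ + 2y₂ + 4y₃ + 2y₄ + 4y₅ + y₆] = 0.133333·(3.574) = 0.47653.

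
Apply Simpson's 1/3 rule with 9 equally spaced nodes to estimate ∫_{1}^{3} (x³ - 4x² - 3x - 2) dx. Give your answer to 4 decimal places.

-30.6667

h = (3 − 1)/8 = 0.25.
Nodes x₀,…,x₈ = 1, 1.25, 1.5, 1.75, 2, 2.25, 2.5, 2.75, 3.
f(x) = x³ - 4x² - 3x - 2: f₀=-8, f₁=-10.046875, f₂=-12.125, f₃=-14.140625, f₄=-16, f₅=-17.609375, f₆=-18.875, f₇=-19.703125, f₈=-20.
(h/3)·[f₀ + 4f₁ + 2f₂ + 4f₃ + 2f₄ + 4f₅ + 2f₆ + 4f₇ + f₈] = 0.083333·(-368) = -30.6667.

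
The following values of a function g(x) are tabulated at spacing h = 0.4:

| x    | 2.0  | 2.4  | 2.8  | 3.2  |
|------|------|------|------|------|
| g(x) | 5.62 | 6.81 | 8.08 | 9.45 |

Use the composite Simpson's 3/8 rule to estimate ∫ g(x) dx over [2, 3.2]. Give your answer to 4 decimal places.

h = 0.4, n = 3.
(3h/8)·[y₀ + 3y₁ + 3y₂ + y₃] = 0.15·(59.74) = 8.9610.

8.9610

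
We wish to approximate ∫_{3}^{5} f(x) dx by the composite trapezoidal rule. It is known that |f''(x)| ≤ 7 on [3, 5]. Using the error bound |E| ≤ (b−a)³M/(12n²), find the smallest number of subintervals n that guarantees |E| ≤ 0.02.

Need 56/(12n²) ≤ 0.02.
n² ≥ 56/(12·0.02) = 233.333 ⇒ n ≥ 15.2753, so the smallest n is 16.

16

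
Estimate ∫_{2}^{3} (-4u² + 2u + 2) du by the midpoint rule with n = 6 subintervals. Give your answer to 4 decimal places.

-18.3241

h = (3 − 2)/6 = 0.166667.
Midpoints m₁,…,m₆ = 2.083333, 2.25, 2.416667, 2.583333, 2.75, 2.916667.
f(m₁)=-11.194444, f(m₂)=-13.75, f(m₃)=-16.527778, f(m₄)=-19.527778, f(m₅)=-22.75, f(m₆)=-26.194444.
h·[f(m₁) + f(m₂) + f(m₃) + f(m₄) + f(m₅) + f(m₆)] = 0.166667·(-109.944444) = -18.3241.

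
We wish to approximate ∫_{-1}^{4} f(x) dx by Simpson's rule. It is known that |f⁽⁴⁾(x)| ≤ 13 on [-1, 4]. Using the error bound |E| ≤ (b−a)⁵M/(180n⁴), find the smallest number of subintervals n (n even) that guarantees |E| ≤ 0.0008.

Need 40625/(180n⁴) ≤ 0.0008.
n⁴ ≥ 40625/(180·0.0008) = 282118 ⇒ n ≥ 23.0466, so the smallest even n is 24. (n must be even for Simpson's rule.)

24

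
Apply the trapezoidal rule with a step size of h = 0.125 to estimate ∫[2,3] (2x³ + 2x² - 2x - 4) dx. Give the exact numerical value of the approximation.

36.2109375

h = (3 − 2)/8 = 0.125.
Nodes x₀,…,x₈ = 2, 2.125, 2.25, 2.375, 2.5, 2.625, 2.75, 2.875, 3.
f(x) = 2x³ + 2x² - 2x - 4: f₀=16, f₁=19.97265625, f₂=24.40625, f₃=29.32421875, f₄=34.75, f₅=40.70703125, f₆=47.21875, f₇=54.30859375, f₈=62.
(h/2)·[f₀ + 2f₁ + 2f₂ + 2f₃ + 2f₄ + 2f₅ + 2f₆ + 2f₇ + f₈] = 0.0625·(579.375) = 36.2109375.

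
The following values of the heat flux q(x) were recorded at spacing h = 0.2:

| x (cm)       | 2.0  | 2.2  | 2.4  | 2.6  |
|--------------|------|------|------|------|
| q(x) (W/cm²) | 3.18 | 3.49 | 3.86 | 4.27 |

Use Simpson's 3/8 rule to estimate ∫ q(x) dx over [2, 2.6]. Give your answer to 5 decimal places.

h = 0.2, n = 3.
(3h/8)·[y₀ + 3y₁ + 3y₂ + y₃] = 0.075·(29.50) = 2.21250.

2.21250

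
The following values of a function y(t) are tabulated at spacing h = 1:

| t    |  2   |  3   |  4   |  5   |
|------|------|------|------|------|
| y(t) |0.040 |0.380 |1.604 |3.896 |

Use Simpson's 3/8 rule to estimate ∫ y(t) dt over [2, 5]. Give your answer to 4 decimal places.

3.7080

h = 1, n = 3.
(3h/8)·[y₀ + 3y₁ + 3y₂ + y₃] = 0.375·(9.888) = 3.7080.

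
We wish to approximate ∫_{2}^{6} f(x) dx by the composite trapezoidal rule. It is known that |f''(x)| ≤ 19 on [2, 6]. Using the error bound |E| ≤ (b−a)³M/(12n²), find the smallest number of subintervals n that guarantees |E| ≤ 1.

Need 1216/(12n²) ≤ 1.
n² ≥ 1216/(12·1) = 101.333 ⇒ n ≥ 10.0664, so the smallest n is 11.

11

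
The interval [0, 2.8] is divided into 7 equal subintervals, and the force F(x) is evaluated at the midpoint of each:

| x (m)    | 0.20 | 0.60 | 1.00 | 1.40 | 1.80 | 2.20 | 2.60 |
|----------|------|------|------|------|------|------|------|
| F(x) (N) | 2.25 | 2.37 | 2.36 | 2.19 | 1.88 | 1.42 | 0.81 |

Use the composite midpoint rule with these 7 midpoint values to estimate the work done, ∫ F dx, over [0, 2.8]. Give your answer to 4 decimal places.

h = 0.4, n = 7.
h·[y(m₁) + y(m₂) + y(m₃) + y(m₄) + y(m₅) + y(m₆) + y(m₇)] = 0.4·(13.28) = 5.3120.

5.3120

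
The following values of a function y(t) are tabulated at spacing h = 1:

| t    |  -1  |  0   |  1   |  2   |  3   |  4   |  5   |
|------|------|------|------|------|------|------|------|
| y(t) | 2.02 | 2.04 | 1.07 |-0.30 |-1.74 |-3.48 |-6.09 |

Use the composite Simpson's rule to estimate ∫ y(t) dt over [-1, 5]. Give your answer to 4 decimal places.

-4.1233

h = 1, n = 6.
(h/3)·[y₀ + 4y₁ + 2y₂ + 4y₃ + 2y₄ + 4y₅ + y₆] = 0.333333·(-12.37) = -4.1233.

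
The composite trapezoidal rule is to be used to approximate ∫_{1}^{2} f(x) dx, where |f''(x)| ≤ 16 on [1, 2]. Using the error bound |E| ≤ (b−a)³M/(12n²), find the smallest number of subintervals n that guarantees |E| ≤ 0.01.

Need 16/(12n²) ≤ 0.01.
n² ≥ 16/(12·0.01) = 133.333 ⇒ n ≥ 11.5470, so the smallest n is 12.

12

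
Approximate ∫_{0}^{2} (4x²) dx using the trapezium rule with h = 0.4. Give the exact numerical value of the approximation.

h = (2 − 0)/5 = 0.4.
Nodes x₀,…,x₅ = 0, 0.4, 0.8, 1.2, 1.6, 2.
f(x) = 4x²: f₀=0, f₁=0.64, f₂=2.56, f₃=5.76, f₄=10.24, f₅=16.
(h/2)·[f₀ + 2f₁ + 2f₂ + 2f₃ + 2f₄ + f₅] = 0.2·(54.4) = 10.88.

10.88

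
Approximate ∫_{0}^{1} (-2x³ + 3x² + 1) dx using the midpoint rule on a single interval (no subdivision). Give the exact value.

1.5

M = (b−a)·f(0.5) = 1·(1.5) = 1.5.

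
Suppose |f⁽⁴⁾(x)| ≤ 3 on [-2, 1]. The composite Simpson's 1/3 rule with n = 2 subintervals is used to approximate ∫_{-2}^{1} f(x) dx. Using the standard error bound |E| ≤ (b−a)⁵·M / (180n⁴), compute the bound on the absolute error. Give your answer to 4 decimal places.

|E| ≤ (3)⁵·3 / (180·2⁴) = 729/2880 = 0.2531.

0.2531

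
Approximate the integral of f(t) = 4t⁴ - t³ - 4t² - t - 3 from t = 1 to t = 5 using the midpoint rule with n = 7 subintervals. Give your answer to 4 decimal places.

2128.3382

h = (5 − 1)/7 = 0.571429.
Midpoints m₁,…,m₇ = 1.285714, 1.857143, 2.428571, 3, 3.571429, 4.142857, 4.714286.
f(m₁)=-2.092878, f(m₂)=22.523532, f(m₃)=95.799667, f(m₄)=255, f(m₅)=547.624740, f(m₆)=1031.409829, f(m₇)=1774.326947.
h·[f(m₁) + f(m₂) + f(m₃) + f(m₄) + f(m₅) + f(m₆) + f(m₇)] = 0.571429·(3724.591837) = 2128.3382.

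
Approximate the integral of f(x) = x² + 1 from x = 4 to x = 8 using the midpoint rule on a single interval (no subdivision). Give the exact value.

148

M = (b−a)·f(6) = 4·(37) = 148.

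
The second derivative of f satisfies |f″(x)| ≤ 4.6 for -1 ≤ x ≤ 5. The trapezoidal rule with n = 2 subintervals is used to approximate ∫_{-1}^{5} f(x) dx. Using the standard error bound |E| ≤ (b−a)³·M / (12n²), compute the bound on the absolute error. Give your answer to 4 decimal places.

|E| ≤ (6)³·4.6 / (12·2²) = 993.6/48 = 20.7000.

20.7000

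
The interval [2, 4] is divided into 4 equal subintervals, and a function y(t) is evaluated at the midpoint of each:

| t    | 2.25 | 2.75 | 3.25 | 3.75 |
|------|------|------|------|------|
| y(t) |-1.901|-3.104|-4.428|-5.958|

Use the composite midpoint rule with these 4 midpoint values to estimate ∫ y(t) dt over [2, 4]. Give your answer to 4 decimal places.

h = 0.5, n = 4.
h·[y(m₁) + y(m₂) + y(m₃) + y(m₄)] = 0.5·(-15.391) = -7.6955.

-7.6955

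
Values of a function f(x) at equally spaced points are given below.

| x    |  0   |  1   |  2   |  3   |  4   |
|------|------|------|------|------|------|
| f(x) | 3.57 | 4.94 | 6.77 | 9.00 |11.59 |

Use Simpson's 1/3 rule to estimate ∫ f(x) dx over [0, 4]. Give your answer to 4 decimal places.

h = 1, n = 4.
(h/3)·[y₀ + 4y₁ + 2y₂ + 4y₃ + y₄] = 0.333333·(84.46) = 28.1533.

28.1533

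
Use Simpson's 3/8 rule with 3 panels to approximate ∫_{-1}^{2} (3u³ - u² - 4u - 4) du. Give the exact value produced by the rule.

h = (2 − (-1))/3 = 1.
Nodes u₀,…,u₃ = -1, 0, 1, 2.
f(u) = 3u³ - u² - 4u - 4: f₀=-4, f₁=-4, f₂=-6, f₃=8.
(3h/8)·[f₀ + 3f₁ + 3f₂ + f₃] = 0.375·(-26) = -9.75.

-9.75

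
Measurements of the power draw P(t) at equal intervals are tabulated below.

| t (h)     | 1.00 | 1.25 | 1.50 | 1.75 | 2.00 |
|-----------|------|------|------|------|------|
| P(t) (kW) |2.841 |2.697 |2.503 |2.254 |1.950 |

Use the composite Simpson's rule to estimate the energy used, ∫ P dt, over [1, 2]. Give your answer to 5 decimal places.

h = 0.25, n = 4.
(h/3)·[y₀ + 4y₁ + 2y₂ + 4y₃ + y₄] = 0.083333·(29.601) = 2.46675.

2.46675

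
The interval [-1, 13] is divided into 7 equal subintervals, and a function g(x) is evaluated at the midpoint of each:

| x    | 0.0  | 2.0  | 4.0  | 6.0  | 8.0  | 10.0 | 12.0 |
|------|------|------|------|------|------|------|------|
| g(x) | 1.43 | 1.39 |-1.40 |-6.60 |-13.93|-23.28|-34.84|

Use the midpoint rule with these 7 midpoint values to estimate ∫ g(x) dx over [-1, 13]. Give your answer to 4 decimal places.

-154.4600

h = 2, n = 7.
h·[y(m₁) + y(m₂) + y(m₃) + y(m₄) + y(m₅) + y(m₆) + y(m₇)] = 2·(-77.23) = -154.4600.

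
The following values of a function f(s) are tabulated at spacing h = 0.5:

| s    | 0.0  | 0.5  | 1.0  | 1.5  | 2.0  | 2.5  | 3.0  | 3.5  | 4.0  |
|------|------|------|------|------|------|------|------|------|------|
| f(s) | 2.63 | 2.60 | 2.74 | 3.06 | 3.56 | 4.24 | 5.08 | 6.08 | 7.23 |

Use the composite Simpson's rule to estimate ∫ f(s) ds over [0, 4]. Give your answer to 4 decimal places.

h = 0.5, n = 8.
(h/3)·[y₀ + 4y₁ + 2y₂ + 4y₃ + 2y₄ + 4y₅ + 2y₆ + 4y₇ + y₈] = 0.166667·(96.54) = 16.0900.

16.0900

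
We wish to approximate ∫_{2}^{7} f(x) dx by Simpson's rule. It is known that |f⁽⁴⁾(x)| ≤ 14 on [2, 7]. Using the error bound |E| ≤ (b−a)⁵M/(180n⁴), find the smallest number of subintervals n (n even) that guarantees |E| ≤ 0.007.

Need 43750/(180n⁴) ≤ 0.007.
n⁴ ≥ 43750/(180·0.007) = 34722.2 ⇒ n ≥ 13.6506, so the smallest even n is 14. (n must be even for Simpson's rule.)

14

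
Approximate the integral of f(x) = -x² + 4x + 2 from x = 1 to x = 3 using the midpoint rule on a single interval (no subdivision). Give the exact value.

12

M = (b−a)·f(2) = 2·(6) = 12.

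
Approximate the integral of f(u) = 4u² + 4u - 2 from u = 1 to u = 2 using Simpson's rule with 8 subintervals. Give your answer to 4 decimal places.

13.3333

h = (2 − 1)/8 = 0.125.
Nodes u₀,…,u₈ = 1, 1.125, 1.25, 1.375, 1.5, 1.625, 1.75, 1.875, 2.
f(u) = 4u² + 4u - 2: f₀=6, f₁=7.5625, f₂=9.25, f₃=11.0625, f₄=13, f₅=15.0625, f₆=17.25, f₇=19.5625, f₈=22.
(h/3)·[f₀ + 4f₁ + 2f₂ + 4f₃ + 2f₄ + 4f₅ + 2f₆ + 4f₇ + f₈] = 0.041667·(320) = 13.3333.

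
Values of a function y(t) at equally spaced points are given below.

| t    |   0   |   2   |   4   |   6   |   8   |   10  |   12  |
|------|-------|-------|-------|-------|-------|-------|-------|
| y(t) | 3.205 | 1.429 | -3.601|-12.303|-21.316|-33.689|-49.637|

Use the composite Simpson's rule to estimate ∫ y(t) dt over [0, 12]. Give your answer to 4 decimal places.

-183.0120

h = 2, n = 6.
(h/3)·[y₀ + 4y₁ + 2y₂ + 4y₃ + 2y₄ + 4y₅ + y₆] = 0.666667·(-274.518) = -183.0120.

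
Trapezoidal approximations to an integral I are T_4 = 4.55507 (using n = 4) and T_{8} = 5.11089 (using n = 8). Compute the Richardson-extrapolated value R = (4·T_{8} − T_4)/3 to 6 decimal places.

R = (4·T_{8} − T_4) / 3 = (4·5.11089 − 4.55507)/3 = (15.88849)/3 = 5.296163.

5.296163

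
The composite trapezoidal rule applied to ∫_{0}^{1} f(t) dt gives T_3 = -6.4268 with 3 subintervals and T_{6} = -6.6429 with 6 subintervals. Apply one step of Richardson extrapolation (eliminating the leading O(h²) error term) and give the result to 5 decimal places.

R = (4·T_{6} − T_3) / 3 = (4·(-6.6429) − (-6.4268))/3 = (-20.1448)/3 = -6.71493.

-6.71493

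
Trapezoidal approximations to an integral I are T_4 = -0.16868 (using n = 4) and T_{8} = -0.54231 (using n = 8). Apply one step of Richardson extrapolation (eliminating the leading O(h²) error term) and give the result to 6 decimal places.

-0.666853

R = (4·T_{8} − T_4) / 3 = (4·(-0.54231) − (-0.16868))/3 = (-2.00056)/3 = -0.666853.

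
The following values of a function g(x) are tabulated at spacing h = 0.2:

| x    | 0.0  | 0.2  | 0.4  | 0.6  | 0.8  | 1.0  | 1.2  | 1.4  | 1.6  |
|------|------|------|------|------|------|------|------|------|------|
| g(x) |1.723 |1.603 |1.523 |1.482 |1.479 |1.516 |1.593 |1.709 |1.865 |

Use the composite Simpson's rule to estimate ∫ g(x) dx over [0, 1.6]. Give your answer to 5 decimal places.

h = 0.2, n = 8.
(h/3)·[y₀ + 4y₁ + 2y₂ + 4y₃ + 2y₄ + 4y₅ + 2y₆ + 4y₇ + y₈] = 0.066667·(38.018) = 2.53453.

2.53453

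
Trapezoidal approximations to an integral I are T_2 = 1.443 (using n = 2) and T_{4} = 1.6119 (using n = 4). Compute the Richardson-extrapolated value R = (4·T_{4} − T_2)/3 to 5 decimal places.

R = (4·T_{4} − T_2) / 3 = (4·1.6119 − 1.443)/3 = (5.0046)/3 = 1.66820.

1.66820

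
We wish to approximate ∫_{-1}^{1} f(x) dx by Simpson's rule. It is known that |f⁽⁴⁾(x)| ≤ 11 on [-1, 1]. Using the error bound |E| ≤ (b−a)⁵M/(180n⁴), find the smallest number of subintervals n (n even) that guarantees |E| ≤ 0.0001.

12

Need 352/(180n⁴) ≤ 0.0001.
n⁴ ≥ 352/(180·0.0001) = 19555.6 ⇒ n ≥ 11.8254, so the smallest even n is 12. (n must be even for Simpson's rule.)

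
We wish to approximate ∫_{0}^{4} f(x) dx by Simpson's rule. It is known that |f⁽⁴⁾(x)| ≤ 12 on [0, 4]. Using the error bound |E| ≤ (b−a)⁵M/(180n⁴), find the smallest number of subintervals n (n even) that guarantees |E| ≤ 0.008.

Need 12288/(180n⁴) ≤ 0.008.
n⁴ ≥ 12288/(180·0.008) = 8533.33 ⇒ n ≥ 9.6112, so the smallest even n is 10. (n must be even for Simpson's rule.)

10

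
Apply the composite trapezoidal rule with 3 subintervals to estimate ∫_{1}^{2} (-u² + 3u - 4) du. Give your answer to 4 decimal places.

-1.8519

h = (2 − 1)/3 = 0.333333.
Nodes u₀,…,u₃ = 1, 1.333333, 1.666667, 2.
f(u) = -u² + 3u - 4: f₀=-2, f₁=-1.777778, f₂=-1.777778, f₃=-2.
(h/2)·[f₀ + 2f₁ + 2f₂ + f₃] = 0.166667·(-11.111111) = -1.8519.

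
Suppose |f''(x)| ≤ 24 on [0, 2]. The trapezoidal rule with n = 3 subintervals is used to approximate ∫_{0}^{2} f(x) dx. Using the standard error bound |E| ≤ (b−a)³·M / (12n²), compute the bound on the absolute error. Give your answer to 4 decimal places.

1.7778

|E| ≤ (2)³·24 / (12·3²) = 192/108 = 1.7778.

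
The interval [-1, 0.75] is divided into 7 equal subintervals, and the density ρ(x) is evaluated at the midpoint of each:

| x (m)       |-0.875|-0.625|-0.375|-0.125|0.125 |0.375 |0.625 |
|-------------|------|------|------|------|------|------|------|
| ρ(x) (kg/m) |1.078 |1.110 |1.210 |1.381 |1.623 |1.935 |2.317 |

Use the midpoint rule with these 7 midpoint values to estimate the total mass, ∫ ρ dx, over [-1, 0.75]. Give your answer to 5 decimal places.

2.66350

h = 0.25, n = 7.
h·[y(m₁) + y(m₂) + y(m₃) + y(m₄) + y(m₅) + y(m₆) + y(m₇)] = 0.25·(10.654) = 2.66350.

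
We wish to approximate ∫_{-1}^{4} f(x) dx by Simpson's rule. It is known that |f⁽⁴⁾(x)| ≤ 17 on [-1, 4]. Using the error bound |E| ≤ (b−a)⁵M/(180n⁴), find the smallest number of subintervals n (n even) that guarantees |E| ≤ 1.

6

Need 53125/(180n⁴) ≤ 1.
n⁴ ≥ 53125/(180·1) = 295.139 ⇒ n ≥ 4.1448, so the smallest even n is 6. (n must be even for Simpson's rule.)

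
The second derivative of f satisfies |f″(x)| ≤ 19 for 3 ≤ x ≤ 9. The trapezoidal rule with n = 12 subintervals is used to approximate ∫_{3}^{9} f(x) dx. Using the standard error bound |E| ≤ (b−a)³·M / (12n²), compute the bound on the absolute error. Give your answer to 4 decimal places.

2.3750

|E| ≤ (6)³·19 / (12·12²) = 4104/1728 = 2.3750.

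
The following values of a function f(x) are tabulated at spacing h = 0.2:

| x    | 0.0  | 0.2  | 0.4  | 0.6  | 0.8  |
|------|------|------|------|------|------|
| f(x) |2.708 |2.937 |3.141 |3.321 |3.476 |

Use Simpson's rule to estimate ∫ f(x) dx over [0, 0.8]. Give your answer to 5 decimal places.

h = 0.2, n = 4.
(h/3)·[y₀ + 4y₁ + 2y₂ + 4y₃ + y₄] = 0.066667·(37.498) = 2.49987.

2.49987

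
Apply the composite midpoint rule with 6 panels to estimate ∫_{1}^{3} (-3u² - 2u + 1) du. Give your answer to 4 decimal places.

h = (3 − 1)/6 = 0.333333.
Midpoints m₁,…,m₆ = 1.166667, 1.5, 1.833333, 2.166667, 2.5, 2.833333.
f(m₁)=-5.416667, f(m₂)=-8.75, f(m₃)=-12.75, f(m₄)=-17.416667, f(m₅)=-22.75, f(m₆)=-28.75.
h·[f(m₁) + f(m₂) + f(m₃) + f(m₄) + f(m₅) + f(m₆)] = 0.333333·(-95.833333) = -31.9444.

-31.9444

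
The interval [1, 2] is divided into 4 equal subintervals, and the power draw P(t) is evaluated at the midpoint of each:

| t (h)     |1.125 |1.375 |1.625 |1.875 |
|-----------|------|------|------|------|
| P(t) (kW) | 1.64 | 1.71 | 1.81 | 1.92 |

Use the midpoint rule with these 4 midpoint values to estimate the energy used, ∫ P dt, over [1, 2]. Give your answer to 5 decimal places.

1.77000

h = 0.25, n = 4.
h·[y(m₁) + y(m₂) + y(m₃) + y(m₄)] = 0.25·(7.08) = 1.77000.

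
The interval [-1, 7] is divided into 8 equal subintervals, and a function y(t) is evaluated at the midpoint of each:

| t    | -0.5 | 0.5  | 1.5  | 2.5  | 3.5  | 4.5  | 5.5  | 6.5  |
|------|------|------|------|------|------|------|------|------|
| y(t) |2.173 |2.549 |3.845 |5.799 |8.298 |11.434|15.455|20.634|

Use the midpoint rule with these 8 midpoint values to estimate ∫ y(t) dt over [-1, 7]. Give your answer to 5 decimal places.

70.18700

h = 1, n = 8.
h·[y(m₁) + y(m₂) + y(m₃) + y(m₄) + y(m₅) + y(m₆) + y(m₇) + y(m₈)] = 1·(70.187) = 70.18700.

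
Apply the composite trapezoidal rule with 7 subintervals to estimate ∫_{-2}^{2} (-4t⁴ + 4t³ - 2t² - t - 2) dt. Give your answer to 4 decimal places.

h = (2 − (-2))/7 = 0.571429.
Nodes t₀,…,t₇ = -2, -1.428571, -0.857143, -0.285714, 0.285714, 0.857143, 1.428571, 2.
f(t) = -4t⁴ + 4t³ - 2t² - t - 2: f₀=-104, f₁=-32.974594, f₂=-7.290296, f₃=-1.997501, f₄=-2.382341, f₅=-3.966681, f₆=-12.508122, f₇=-44.
(h/2)·[f₀ + 2f₁ + 2f₂ + 2f₃ + 2f₄ + 2f₅ + 2f₆ + f₇] = 0.285714·(-270.239067) = -77.2112.

-77.2112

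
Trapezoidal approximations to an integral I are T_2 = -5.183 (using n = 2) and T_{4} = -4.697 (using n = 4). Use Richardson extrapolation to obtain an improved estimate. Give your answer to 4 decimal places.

R = (4·T_{4} − T_2) / 3 = (4·(-4.697) − (-5.183))/3 = (-13.605)/3 = -4.5350.

-4.5350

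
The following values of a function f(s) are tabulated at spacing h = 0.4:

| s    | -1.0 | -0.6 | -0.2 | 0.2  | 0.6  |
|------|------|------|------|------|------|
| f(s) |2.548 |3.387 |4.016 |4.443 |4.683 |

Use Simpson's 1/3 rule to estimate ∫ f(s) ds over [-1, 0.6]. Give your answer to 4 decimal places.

6.2111

h = 0.4, n = 4.
(h/3)·[y₀ + 4y₁ + 2y₂ + 4y₃ + y₄] = 0.133333·(46.583) = 6.2111.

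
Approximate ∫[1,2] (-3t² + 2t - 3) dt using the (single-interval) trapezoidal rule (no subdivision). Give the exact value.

-7.5

T = (b−a)/2 · [f(1) + f(2)] = 0.5·[(-4) + (-11)] = -7.5.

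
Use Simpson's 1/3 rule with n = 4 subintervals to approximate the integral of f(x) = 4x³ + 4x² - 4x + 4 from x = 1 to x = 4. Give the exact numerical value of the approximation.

321

h = (4 − 1)/4 = 0.75.
Nodes x₀,…,x₄ = 1, 1.75, 2.5, 3.25, 4.
f(x) = 4x³ + 4x² - 4x + 4: f₀=8, f₁=30.6875, f₂=81.5, f₃=170.5625, f₄=308.
(h/3)·[f₀ + 4f₁ + 2f₂ + 4f₃ + f₄] = 0.25·(1284) = 321.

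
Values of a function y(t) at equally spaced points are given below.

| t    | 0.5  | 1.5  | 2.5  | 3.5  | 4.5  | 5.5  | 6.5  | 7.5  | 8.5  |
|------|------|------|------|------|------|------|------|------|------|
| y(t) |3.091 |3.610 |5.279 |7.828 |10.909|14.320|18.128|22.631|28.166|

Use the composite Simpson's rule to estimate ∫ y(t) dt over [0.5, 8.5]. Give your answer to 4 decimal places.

97.8150

h = 1, n = 8.
(h/3)·[y₀ + 4y₁ + 2y₂ + 4y₃ + 2y₄ + 4y₅ + 2y₆ + 4y₇ + y₈] = 0.333333·(293.445) = 97.8150.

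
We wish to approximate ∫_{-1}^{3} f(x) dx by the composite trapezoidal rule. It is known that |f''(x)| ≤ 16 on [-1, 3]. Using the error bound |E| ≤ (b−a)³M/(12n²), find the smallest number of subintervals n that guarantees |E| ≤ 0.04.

Need 1024/(12n²) ≤ 0.04.
n² ≥ 1024/(12·0.04) = 2133.33 ⇒ n ≥ 46.1880, so the smallest n is 47.

47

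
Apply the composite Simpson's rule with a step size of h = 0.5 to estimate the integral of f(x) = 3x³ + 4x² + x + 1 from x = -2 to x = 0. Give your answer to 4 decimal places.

h = (0 − (-2))/4 = 0.5.
Nodes x₀,…,x₄ = -2, -1.5, -1, -0.5, 0.
f(x) = 3x³ + 4x² + x + 1: f₀=-9, f₁=-1.625, f₂=1, f₃=1.125, f₄=1.
(h/3)·[f₀ + 4f₁ + 2f₂ + 4f₃ + f₄] = 0.166667·(-8) = -1.3333.

-1.3333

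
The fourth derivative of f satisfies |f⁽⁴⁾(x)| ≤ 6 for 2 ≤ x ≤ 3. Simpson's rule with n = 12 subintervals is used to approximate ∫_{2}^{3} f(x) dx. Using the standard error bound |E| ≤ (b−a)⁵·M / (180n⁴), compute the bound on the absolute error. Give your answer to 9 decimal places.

0.000001608

|E| ≤ (1)⁵·6 / (180·12⁴) = 6/3732480 = 0.000001608.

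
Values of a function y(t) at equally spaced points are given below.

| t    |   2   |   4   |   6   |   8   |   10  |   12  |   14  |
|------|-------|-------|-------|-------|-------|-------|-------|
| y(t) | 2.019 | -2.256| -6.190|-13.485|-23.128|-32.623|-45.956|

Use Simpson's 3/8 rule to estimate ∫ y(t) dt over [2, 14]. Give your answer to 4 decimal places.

-197.6235

h = 2, n = 6.
(3h/8)·[y₀ + 3y₁ + 3y₂ + 2y₃ + 3y₄ + 3y₅ + y₆] = 0.75·(-263.498) = -197.6235.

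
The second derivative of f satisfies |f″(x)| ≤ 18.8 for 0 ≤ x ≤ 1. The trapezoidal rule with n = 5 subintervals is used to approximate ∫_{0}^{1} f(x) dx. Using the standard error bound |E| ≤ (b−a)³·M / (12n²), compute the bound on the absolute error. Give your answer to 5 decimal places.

0.06267

|E| ≤ (1)³·18.8 / (12·5²) = 18.8/300 = 0.06267.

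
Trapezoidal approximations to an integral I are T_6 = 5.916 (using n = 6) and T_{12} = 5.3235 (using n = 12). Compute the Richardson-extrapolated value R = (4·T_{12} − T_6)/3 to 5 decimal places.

5.12600

R = (4·T_{12} − T_6) / 3 = (4·5.3235 − 5.916)/3 = (15.3780)/3 = 5.12600.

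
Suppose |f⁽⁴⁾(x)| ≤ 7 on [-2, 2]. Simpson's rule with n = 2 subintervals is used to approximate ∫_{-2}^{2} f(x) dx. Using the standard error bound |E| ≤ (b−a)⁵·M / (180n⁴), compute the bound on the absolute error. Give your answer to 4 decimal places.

2.4889

|E| ≤ (4)⁵·7 / (180·2⁴) = 7168/2880 = 2.4889.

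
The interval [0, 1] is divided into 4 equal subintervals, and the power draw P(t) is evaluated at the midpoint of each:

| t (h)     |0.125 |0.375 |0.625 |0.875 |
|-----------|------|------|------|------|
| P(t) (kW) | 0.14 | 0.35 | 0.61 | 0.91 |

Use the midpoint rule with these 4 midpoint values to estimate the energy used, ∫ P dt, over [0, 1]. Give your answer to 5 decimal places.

0.50250

h = 0.25, n = 4.
h·[y(m₁) + y(m₂) + y(m₃) + y(m₄)] = 0.25·(2.01) = 0.50250.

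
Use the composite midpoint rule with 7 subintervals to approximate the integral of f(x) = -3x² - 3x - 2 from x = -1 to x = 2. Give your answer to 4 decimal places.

h = (2 − (-1))/7 = 0.428571.
Midpoints m₁,…,m₇ = -0.785714, -0.357143, 0.071429, 0.5, 0.928571, 1.357143, 1.785714.
f(m₁)=-1.494898, f(m₂)=-1.311224, f(m₃)=-2.229592, f(m₄)=-4.25, f(m₅)=-7.372449, f(m₆)=-11.596939, f(m₇)=-16.923469.
h·[f(m₁) + f(m₂) + f(m₃) + f(m₄) + f(m₅) + f(m₆) + f(m₇)] = 0.428571·(-45.178571) = -19.3622.

-19.3622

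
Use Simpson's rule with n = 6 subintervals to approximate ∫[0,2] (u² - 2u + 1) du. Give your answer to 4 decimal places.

0.6667

h = (2 − 0)/6 = 0.333333.
Nodes u₀,…,u₆ = 0, 0.333333, 0.666667, 1, 1.333333, 1.666667, 2.
f(u) = u² - 2u + 1: f₀=1, f₁=0.444444, f₂=0.111111, f₃=0, f₄=0.111111, f₅=0.444444, f₆=1.
(h/3)·[f₀ + 4f₁ + 2f₂ + 4f₃ + 2f₄ + 4f₅ + f₆] = 0.111111·(6) = 0.6667.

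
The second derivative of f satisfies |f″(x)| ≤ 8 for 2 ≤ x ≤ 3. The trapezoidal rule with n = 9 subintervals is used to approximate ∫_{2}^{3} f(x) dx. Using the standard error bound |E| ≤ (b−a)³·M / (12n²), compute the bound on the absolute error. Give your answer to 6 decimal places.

|E| ≤ (1)³·8 / (12·9²) = 8/972 = 0.008230.

0.008230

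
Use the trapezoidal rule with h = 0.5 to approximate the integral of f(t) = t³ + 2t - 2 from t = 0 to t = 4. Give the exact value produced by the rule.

73

h = (4 − 0)/8 = 0.5.
Nodes t₀,…,t₈ = 0, 0.5, 1, 1.5, 2, 2.5, 3, 3.5, 4.
f(t) = t³ + 2t - 2: f₀=-2, f₁=-0.875, f₂=1, f₃=4.375, f₄=10, f₅=18.625, f₆=31, f₇=47.875, f₈=70.
(h/2)·[f₀ + 2f₁ + 2f₂ + 2f₃ + 2f₄ + 2f₅ + 2f₆ + 2f₇ + f₈] = 0.25·(292) = 73.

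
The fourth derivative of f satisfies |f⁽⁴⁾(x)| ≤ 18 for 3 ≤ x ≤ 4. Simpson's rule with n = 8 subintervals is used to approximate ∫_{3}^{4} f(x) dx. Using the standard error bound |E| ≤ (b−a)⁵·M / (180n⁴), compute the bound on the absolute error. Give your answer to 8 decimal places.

0.00002441

|E| ≤ (1)⁵·18 / (180·8⁴) = 18/737280 = 0.00002441.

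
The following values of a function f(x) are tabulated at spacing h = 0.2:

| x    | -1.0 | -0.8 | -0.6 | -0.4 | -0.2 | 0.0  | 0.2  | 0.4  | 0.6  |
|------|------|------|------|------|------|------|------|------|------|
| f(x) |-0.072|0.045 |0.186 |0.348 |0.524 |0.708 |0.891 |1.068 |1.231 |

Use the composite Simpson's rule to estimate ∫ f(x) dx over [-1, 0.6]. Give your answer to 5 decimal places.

0.86913

h = 0.2, n = 8.
(h/3)·[y₀ + 4y₁ + 2y₂ + 4y₃ + 2y₄ + 4y₅ + 2y₆ + 4y₇ + y₈] = 0.066667·(13.037) = 0.86913.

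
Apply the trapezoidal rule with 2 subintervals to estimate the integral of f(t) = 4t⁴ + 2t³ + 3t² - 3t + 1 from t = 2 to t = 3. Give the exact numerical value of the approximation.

h = (3 − 2)/2 = 0.5.
Nodes t₀,…,t₂ = 2, 2.5, 3.
f(t) = 4t⁴ + 2t³ + 3t² - 3t + 1: f₀=87, f₁=199.75, f₂=397.
(h/2)·[f₀ + 2f₁ + f₂] = 0.25·(883.5) = 220.875.

220.875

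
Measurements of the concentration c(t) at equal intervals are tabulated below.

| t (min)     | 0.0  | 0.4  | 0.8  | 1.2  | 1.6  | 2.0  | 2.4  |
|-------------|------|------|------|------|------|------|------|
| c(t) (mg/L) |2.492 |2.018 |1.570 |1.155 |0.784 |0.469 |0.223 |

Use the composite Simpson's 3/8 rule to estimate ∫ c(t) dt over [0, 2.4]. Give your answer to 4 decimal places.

2.9322

h = 0.4, n = 6.
(3h/8)·[y₀ + 3y₁ + 3y₂ + 2y₃ + 3y₄ + 3y₅ + y₆] = 0.15·(19.548) = 2.9322.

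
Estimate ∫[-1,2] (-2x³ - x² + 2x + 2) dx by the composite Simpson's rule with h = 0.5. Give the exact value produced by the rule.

-1.5

h = (2 − (-1))/6 = 0.5.
Nodes x₀,…,x₆ = -1, -0.5, 0, 0.5, 1, 1.5, 2.
f(x) = -2x³ - x² + 2x + 2: f₀=1, f₁=1, f₂=2, f₃=2.5, f₄=1, f₅=-4, f₆=-14.
(h/3)·[f₀ + 4f₁ + 2f₂ + 4f₃ + 2f₄ + 4f₅ + f₆] = 0.166667·(-9) = -1.5.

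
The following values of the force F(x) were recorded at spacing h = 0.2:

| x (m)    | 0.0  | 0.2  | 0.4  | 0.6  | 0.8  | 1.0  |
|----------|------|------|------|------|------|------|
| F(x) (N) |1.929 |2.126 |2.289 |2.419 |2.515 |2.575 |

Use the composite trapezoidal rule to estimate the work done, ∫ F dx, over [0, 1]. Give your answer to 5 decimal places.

h = 0.2, n = 5.
(h/2)·[y₀ + 2y₁ + 2y₂ + 2y₃ + 2y₄ + y₅] = 0.1·(23.202) = 2.32020.

2.32020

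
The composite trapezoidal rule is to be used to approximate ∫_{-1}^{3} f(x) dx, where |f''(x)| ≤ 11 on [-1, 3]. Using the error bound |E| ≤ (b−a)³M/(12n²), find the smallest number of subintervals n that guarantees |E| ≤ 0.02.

55

Need 704/(12n²) ≤ 0.02.
n² ≥ 704/(12·0.02) = 2933.33 ⇒ n ≥ 54.1603, so the smallest n is 55.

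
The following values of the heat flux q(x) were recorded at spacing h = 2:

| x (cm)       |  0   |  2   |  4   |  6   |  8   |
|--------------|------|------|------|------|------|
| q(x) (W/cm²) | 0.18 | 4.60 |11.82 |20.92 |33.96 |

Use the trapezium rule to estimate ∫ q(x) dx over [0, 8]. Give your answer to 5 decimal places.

h = 2, n = 4.
(h/2)·[y₀ + 2y₁ + 2y₂ + 2y₃ + y₄] = 1·(108.82) = 108.82000.

108.82000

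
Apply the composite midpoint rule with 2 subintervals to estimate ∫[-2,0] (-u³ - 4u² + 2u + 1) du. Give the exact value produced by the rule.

-8.5

h = (0 − (-2))/2 = 1.
Midpoints m₁,…,m₂ = -1.5, -0.5.
f(m₁)=-7.625, f(m₂)=-0.875.
h·[f(m₁) + f(m₂)] = 1·(-8.5) = -8.5.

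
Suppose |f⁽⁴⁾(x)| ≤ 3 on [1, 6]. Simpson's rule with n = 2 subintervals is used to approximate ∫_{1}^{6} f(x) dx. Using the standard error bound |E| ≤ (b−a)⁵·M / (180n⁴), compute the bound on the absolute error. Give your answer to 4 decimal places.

3.2552

|E| ≤ (5)⁵·3 / (180·2⁴) = 9375/2880 = 3.2552.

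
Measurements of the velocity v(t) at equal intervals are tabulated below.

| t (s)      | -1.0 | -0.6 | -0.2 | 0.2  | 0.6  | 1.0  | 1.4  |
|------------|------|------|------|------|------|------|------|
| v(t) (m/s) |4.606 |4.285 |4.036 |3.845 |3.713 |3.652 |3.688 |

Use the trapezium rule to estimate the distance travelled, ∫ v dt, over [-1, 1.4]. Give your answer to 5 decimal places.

h = 0.4, n = 6.
(h/2)·[y₀ + 2y₁ + 2y₂ + 2y₃ + 2y₄ + 2y₅ + y₆] = 0.2·(47.356) = 9.47120.

9.47120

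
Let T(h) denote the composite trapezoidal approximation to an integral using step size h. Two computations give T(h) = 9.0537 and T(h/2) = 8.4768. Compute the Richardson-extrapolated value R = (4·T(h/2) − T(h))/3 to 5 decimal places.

R = (4·T(h/2) − T(h)) / 3 = (4·8.4768 − 9.0537)/3 = (24.8535)/3 = 8.28450.

8.28450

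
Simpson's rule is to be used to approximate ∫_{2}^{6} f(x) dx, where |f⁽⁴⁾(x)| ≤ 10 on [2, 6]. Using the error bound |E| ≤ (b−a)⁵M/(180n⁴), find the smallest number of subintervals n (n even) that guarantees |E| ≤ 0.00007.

32

Need 10240/(180n⁴) ≤ 0.00007.
n⁴ ≥ 10240/(180·0.00007) = 812698 ⇒ n ≥ 30.0250, so the smallest even n is 32. (n must be even for Simpson's rule.)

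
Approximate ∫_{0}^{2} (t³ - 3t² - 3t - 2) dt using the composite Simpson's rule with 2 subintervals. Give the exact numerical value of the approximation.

h = (2 − 0)/2 = 1.
Nodes t₀,…,t₂ = 0, 1, 2.
f(t) = t³ - 3t² - 3t - 2: f₀=-2, f₁=-7, f₂=-12.
(h/3)·[f₀ + 4f₁ + f₂] = 0.333333·(-42) = -14.

-14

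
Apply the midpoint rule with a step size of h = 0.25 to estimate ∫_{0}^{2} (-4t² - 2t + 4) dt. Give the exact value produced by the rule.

h = (2 − 0)/8 = 0.25.
Midpoints m₁,…,m₈ = 0.125, 0.375, 0.625, 0.875, 1.125, 1.375, 1.625, 1.875.
f(m₁)=3.6875, f(m₂)=2.6875, f(m₃)=1.1875, f(m₄)=-0.8125, f(m₅)=-3.3125, f(m₆)=-6.3125, f(m₇)=-9.8125, f(m₈)=-13.8125.
h·[f(m₁) + f(m₂) + f(m₃) + f(m₄) + f(m₅) + f(m₆) + f(m₇) + f(m₈)] = 0.25·(-26.5) = -6.625.

-6.625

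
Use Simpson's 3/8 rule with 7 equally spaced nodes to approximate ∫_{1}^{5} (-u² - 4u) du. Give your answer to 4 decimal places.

h = (5 − 1)/6 = 0.666667.
Nodes u₀,…,u₆ = 1, 1.666667, 2.333333, 3, 3.666667, 4.333333, 5.
f(u) = -u² - 4u: f₀=-5, f₁=-9.444444, f₂=-14.777778, f₃=-21, f₄=-28.111111, f₅=-36.111111, f₆=-45.
(3h/8)·[f₀ + 3f₁ + 3f₂ + 2f₃ + 3f₄ + 3f₅ + f₆] = 0.25·(-357.333333) = -89.3333.

-89.3333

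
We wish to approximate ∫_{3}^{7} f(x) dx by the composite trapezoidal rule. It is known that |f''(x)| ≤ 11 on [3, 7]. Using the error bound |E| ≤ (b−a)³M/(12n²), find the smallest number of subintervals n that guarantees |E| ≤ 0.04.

Need 704/(12n²) ≤ 0.04.
n² ≥ 704/(12·0.04) = 1466.67 ⇒ n ≥ 38.2971, so the smallest n is 39.

39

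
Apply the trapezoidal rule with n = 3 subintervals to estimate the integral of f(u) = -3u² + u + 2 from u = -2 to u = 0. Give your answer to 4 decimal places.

-6.4444

h = (0 − (-2))/3 = 0.666667.
Nodes u₀,…,u₃ = -2, -1.333333, -0.666667, 0.
f(u) = -3u² + u + 2: f₀=-12, f₁=-4.666667, f₂=0, f₃=2.
(h/2)·[f₀ + 2f₁ + 2f₂ + f₃] = 0.333333·(-19.333333) = -6.4444.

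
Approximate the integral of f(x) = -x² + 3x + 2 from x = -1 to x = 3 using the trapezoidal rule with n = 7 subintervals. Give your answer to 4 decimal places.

h = (3 − (-1))/7 = 0.571429.
Nodes x₀,…,x₇ = -1, -0.428571, 0.142857, 0.714286, 1.285714, 1.857143, 2.428571, 3.
f(x) = -x² + 3x + 2: f₀=-2, f₁=0.530612, f₂=2.408163, f₃=3.632653, f₄=4.204082, f₅=4.122449, f₆=3.387755, f₇=2.
(h/2)·[f₀ + 2f₁ + 2f₂ + 2f₃ + 2f₄ + 2f₅ + 2f₆ + f₇] = 0.285714·(36.571429) = 10.4490.

10.4490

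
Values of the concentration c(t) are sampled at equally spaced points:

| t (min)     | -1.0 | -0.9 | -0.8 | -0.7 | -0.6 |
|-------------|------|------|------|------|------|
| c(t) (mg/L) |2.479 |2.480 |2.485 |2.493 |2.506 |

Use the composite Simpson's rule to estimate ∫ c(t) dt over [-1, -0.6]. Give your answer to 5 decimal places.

0.99490

h = 0.1, n = 4.
(h/3)·[y₀ + 4y₁ + 2y₂ + 4y₃ + y₄] = 0.033333·(29.847) = 0.99490.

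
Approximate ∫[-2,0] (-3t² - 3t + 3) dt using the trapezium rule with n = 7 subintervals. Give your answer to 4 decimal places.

h = (0 − (-2))/7 = 0.285714.
Nodes t₀,…,t₇ = -2, -1.714286, -1.428571, -1.142857, -0.857143, -0.571429, -0.285714, 0.
f(t) = -3t² - 3t + 3: f₀=-3, f₁=-0.673469, f₂=1.163265, f₃=2.510204, f₄=3.367347, f₅=3.734694, f₆=3.612245, f₇=3.
(h/2)·[f₀ + 2f₁ + 2f₂ + 2f₃ + 2f₄ + 2f₅ + 2f₆ + f₇] = 0.142857·(27.428571) = 3.9184.

3.9184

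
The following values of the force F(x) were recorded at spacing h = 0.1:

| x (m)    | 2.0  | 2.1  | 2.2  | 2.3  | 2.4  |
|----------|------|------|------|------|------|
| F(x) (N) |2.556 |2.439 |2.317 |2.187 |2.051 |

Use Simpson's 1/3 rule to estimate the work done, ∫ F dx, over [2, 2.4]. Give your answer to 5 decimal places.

h = 0.1, n = 4.
(h/3)·[y₀ + 4y₁ + 2y₂ + 4y₃ + y₄] = 0.033333·(27.745) = 0.92483.

0.92483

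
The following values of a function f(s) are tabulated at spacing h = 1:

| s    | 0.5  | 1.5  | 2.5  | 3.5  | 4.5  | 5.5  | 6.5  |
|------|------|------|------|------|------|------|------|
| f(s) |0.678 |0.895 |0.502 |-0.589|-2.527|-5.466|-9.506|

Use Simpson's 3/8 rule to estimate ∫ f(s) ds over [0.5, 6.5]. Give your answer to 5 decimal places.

-11.17275

h = 1, n = 6.
(3h/8)·[y₀ + 3y₁ + 3y₂ + 2y₃ + 3y₄ + 3y₅ + y₆] = 0.375·(-29.794) = -11.17275.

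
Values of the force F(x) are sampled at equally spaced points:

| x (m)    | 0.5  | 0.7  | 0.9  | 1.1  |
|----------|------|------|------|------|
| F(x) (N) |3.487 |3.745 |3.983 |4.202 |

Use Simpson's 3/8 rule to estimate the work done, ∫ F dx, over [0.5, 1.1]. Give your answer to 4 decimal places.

2.3155

h = 0.2, n = 3.
(3h/8)·[y₀ + 3y₁ + 3y₂ + y₃] = 0.075·(30.873) = 2.3155.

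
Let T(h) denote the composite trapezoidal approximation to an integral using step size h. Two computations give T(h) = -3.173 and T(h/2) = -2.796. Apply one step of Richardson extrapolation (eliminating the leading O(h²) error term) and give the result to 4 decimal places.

-2.6703

R = (4·T(h/2) − T(h)) / 3 = (4·(-2.796) − (-3.173))/3 = (-8.011)/3 = -2.6703.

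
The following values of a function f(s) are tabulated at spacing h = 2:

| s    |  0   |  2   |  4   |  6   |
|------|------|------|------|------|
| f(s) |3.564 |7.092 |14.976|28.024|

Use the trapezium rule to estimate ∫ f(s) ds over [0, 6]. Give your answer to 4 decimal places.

75.7240

h = 2, n = 3.
(h/2)·[y₀ + 2y₁ + 2y₂ + y₃] = 1·(75.724) = 75.7240.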